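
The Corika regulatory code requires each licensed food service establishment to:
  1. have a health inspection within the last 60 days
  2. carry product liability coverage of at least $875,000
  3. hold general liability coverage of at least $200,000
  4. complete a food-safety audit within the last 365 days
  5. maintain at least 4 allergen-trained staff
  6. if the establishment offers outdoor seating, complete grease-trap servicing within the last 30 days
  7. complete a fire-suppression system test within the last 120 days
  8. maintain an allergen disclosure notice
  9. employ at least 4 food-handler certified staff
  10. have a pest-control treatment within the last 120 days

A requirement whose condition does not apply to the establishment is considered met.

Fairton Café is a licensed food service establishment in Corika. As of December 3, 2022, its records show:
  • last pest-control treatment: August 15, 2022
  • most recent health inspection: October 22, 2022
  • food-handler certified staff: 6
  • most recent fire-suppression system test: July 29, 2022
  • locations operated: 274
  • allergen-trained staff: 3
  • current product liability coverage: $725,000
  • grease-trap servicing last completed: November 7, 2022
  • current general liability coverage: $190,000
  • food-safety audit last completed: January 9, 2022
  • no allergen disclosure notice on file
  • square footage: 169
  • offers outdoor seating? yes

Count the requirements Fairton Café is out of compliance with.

1. health inspection 42 days ago vs limit 60 → met
2. product liability coverage $725,000 < $875,000 → not met
3. general liability coverage $190,000 < $200,000 → not met
4. food-safety audit 328 days ago vs limit 365 → met
5. allergen-trained staff 3 < 4 → not met
6. condition 'offers outdoor seating' holds; grease-trap servicing 26 days ago vs limit 30 → met
7. fire-suppression system test 127 days ago vs limit 120 → not met
8. allergen disclosure notice absent → not met
9. food-handler certified staff 6 ≥ 4 → met
10. pest-control treatment 110 days ago vs limit 120 → met
Not met: 5 of 10

5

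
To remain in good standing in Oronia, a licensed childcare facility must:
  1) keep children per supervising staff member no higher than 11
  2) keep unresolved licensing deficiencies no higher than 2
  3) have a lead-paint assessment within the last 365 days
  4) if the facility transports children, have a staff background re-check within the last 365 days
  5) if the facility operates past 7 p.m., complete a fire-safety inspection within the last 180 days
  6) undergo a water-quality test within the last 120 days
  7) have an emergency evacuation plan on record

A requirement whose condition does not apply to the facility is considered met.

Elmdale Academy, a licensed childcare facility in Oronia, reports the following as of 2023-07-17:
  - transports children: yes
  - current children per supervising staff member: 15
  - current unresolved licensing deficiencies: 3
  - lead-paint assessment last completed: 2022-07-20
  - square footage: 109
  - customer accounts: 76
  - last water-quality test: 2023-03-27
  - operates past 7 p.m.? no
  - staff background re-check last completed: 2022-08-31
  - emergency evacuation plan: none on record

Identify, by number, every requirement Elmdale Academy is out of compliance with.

1. children per supervising staff member 15 > 11 → not met
2. unresolved licensing deficiencies 3 > 2 → not met
3. lead-paint assessment 362 days ago vs limit 365 → met
4. condition 'transports children' holds; staff background re-check 320 days ago vs limit 365 → met
5. condition 'operates past 7 p.m.' does not hold → requirement n/a → met
6. water-quality test 112 days ago vs limit 120 → met
7. emergency evacuation plan absent → not met
Not met: 1, 2, 7

1, 2, 7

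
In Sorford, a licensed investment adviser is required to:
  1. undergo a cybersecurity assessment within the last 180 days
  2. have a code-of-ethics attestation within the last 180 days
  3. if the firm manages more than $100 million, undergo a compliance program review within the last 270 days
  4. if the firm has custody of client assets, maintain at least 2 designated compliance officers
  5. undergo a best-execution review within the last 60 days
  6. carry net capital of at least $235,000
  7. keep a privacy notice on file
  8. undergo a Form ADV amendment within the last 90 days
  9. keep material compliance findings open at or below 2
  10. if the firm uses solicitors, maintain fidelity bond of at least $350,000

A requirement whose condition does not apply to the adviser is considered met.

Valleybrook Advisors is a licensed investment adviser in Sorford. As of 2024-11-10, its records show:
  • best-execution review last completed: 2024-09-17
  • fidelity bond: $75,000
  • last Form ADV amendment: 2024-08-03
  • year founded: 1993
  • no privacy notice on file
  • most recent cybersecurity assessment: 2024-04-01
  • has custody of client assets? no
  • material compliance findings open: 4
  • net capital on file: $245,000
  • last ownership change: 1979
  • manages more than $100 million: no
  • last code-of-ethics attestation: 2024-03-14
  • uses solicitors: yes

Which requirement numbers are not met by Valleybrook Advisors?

1, 2, 7, 8, 9, 10

1. cybersecurity assessment 223 days ago vs limit 180 → not met
2. code-of-ethics attestation 241 days ago vs limit 180 → not met
3. condition 'manages more than $100 million' does not hold → requirement n/a → met
4. condition 'has custody of client assets' does not hold → requirement n/a → met
5. best-execution review 54 days ago vs limit 60 → met
6. net capital $245,000 ≥ $235,000 → met
7. privacy notice absent → not met
8. Form ADV amendment 99 days ago vs limit 90 → not met
9. material compliance findings open 4 > 2 → not met
10. condition 'uses solicitors' holds; fidelity bond $75,000 < $350,000 → not met
Not met: 1, 2, 7, 8, 9, 10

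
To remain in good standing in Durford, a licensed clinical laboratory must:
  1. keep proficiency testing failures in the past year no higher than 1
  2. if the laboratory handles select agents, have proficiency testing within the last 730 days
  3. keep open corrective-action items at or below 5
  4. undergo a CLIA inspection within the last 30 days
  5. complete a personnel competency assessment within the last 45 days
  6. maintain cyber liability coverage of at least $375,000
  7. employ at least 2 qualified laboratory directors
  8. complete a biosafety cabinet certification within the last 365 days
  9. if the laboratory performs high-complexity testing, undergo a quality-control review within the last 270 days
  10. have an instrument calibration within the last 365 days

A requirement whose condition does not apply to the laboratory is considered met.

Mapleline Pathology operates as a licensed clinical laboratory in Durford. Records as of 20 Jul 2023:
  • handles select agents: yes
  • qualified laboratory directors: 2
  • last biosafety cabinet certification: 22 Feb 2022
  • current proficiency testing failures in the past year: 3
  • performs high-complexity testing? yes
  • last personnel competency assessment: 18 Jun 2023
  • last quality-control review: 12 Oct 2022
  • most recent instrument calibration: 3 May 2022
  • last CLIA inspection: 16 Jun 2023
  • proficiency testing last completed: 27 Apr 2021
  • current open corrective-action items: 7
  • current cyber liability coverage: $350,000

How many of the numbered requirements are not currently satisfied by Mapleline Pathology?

8

1. proficiency testing failures in the past year 3 > 1 → not met
2. condition 'handles select agents' holds; proficiency testing 814 days ago vs limit 730 → not met
3. open corrective-action items 7 > 5 → not met
4. CLIA inspection 34 days ago vs limit 30 → not met
5. personnel competency assessment 32 days ago vs limit 45 → met
6. cyber liability coverage $350,000 < $375,000 → not met
7. qualified laboratory directors 2 ≥ 2 → met
8. biosafety cabinet certification 513 days ago vs limit 365 → not met
9. condition 'performs high-complexity testing' holds; quality-control review 281 days ago vs limit 270 → not met
10. instrument calibration 443 days ago vs limit 365 → not met
Not met: 8 of 10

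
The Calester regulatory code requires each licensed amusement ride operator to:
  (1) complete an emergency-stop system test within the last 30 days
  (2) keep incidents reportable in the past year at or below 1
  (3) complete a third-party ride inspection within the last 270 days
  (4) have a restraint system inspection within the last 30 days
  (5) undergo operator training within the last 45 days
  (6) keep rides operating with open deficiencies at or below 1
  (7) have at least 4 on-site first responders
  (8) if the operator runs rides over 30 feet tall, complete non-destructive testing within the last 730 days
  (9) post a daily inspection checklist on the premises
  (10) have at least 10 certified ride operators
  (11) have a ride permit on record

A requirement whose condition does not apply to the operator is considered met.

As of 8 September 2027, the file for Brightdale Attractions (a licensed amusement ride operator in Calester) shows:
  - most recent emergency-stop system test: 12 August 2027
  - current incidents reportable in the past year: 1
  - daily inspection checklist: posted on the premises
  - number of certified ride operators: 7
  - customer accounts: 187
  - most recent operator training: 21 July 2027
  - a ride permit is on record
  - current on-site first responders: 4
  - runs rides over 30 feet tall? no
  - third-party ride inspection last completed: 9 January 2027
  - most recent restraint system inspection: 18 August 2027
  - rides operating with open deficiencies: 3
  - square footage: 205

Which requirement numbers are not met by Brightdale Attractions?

1. emergency-stop system test 27 days ago vs limit 30 → met
2. incidents reportable in the past year 1 ≤ 1 → met
3. third-party ride inspection 242 days ago vs limit 270 → met
4. restraint system inspection 21 days ago vs limit 30 → met
5. operator training 49 days ago vs limit 45 → not met
6. rides operating with open deficiencies 3 > 1 → not met
7. on-site first responders 4 ≥ 4 → met
8. condition 'runs rides over 30 feet tall' does not hold → requirement n/a → met
9. daily inspection checklist present → met
10. certified ride operators 7 < 10 → not met
11. ride permit present → met
Not met: 5, 6, 10

5, 6, 10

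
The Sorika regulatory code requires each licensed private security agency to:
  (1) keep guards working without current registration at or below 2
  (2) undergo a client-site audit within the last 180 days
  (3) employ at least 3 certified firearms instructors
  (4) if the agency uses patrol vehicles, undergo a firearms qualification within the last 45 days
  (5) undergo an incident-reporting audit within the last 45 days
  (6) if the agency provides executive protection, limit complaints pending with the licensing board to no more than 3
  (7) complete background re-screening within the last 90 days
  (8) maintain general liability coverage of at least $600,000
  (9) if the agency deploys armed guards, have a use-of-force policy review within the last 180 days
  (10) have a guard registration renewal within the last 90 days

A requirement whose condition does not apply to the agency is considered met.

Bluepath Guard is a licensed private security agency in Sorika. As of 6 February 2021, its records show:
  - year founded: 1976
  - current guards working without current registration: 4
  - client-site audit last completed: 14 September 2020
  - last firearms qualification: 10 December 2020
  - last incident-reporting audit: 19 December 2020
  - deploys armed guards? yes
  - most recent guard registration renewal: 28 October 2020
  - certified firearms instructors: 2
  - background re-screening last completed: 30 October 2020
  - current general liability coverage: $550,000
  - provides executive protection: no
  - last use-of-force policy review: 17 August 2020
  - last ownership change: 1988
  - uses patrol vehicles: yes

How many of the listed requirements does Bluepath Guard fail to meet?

7

1. guards working without current registration 4 > 2 → not met
2. client-site audit 145 days ago vs limit 180 → met
3. certified firearms instructors 2 < 3 → not met
4. condition 'uses patrol vehicles' holds; firearms qualification 58 days ago vs limit 45 → not met
5. incident-reporting audit 49 days ago vs limit 45 → not met
6. condition 'provides executive protection' does not hold → requirement n/a → met
7. background re-screening 99 days ago vs limit 90 → not met
8. general liability coverage $550,000 < $600,000 → not met
9. condition 'deploys armed guards' holds; use-of-force policy review 173 days ago vs limit 180 → met
10. guard registration renewal 101 days ago vs limit 90 → not met
Not met: 7 of 10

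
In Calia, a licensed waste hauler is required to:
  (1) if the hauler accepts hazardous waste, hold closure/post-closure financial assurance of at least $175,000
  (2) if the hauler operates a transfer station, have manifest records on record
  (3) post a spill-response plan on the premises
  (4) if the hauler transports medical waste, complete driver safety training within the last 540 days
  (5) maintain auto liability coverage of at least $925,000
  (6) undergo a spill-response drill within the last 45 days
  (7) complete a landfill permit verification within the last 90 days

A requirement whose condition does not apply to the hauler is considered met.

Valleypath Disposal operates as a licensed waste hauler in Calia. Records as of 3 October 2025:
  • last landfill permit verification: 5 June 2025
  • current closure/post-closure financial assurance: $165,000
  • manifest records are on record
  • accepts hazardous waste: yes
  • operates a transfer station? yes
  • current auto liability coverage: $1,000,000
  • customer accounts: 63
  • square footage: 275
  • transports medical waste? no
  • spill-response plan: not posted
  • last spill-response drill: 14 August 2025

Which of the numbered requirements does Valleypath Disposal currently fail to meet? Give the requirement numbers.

1, 3, 6, 7

1. condition 'accepts hazardous waste' holds; closure/post-closure financial assurance $165,000 < $175,000 → not met
2. condition 'operates a transfer station' holds; manifest records present → met
3. spill-response plan absent → not met
4. condition 'transports medical waste' does not hold → requirement n/a → met
5. auto liability coverage $1,000,000 ≥ $925,000 → met
6. spill-response drill 50 days ago vs limit 45 → not met
7. landfill permit verification 120 days ago vs limit 90 → not met
Not met: 1, 3, 6, 7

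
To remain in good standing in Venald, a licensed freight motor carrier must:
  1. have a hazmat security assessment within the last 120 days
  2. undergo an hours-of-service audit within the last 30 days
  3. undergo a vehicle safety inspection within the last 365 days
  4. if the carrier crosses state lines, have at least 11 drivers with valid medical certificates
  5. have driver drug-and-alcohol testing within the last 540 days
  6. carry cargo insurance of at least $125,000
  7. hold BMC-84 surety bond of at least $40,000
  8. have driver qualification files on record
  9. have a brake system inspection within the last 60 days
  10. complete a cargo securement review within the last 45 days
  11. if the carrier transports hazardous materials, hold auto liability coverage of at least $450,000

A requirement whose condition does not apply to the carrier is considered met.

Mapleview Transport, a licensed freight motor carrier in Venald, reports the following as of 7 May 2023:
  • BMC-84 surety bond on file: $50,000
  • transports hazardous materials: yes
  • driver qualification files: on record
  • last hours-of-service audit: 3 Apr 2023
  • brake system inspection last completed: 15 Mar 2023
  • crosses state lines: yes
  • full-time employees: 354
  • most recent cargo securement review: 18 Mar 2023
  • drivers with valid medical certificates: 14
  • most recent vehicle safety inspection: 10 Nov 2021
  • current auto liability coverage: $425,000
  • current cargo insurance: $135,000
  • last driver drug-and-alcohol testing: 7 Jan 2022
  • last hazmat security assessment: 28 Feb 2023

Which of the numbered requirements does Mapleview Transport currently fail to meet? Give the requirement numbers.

2, 3, 10, 11

1. hazmat security assessment 68 days ago vs limit 120 → met
2. hours-of-service audit 34 days ago vs limit 30 → not met
3. vehicle safety inspection 543 days ago vs limit 365 → not met
4. condition 'crosses state lines' holds; drivers with valid medical certificates 14 ≥ 11 → met
5. driver drug-and-alcohol testing 485 days ago vs limit 540 → met
6. cargo insurance $135,000 ≥ $125,000 → met
7. BMC-84 surety bond $50,000 ≥ $40,000 → met
8. driver qualification files present → met
9. brake system inspection 53 days ago vs limit 60 → met
10. cargo securement review 50 days ago vs limit 45 → not met
11. condition 'transports hazardous materials' holds; auto liability coverage $425,000 < $450,000 → not met
Not met: 2, 3, 10, 11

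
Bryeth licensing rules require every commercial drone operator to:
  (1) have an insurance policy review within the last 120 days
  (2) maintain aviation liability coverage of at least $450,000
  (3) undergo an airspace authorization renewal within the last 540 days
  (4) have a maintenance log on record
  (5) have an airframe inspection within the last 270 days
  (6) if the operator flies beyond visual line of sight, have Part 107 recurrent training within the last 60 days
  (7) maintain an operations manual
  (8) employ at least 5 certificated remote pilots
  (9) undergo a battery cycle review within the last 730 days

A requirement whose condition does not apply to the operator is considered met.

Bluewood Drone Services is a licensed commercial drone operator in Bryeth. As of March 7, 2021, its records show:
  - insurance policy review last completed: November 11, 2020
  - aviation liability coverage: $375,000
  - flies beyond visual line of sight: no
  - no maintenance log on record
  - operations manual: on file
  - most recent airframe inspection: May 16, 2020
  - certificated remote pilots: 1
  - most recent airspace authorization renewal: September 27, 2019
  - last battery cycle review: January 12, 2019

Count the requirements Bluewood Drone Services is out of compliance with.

5

1. insurance policy review 116 days ago vs limit 120 → met
2. aviation liability coverage $375,000 < $450,000 → not met
3. airspace authorization renewal 527 days ago vs limit 540 → met
4. maintenance log absent → not met
5. airframe inspection 295 days ago vs limit 270 → not met
6. condition 'flies beyond visual line of sight' does not hold → requirement n/a → met
7. operations manual present → met
8. certificated remote pilots 1 < 5 → not met
9. battery cycle review 785 days ago vs limit 730 → not met
Not met: 5 of 9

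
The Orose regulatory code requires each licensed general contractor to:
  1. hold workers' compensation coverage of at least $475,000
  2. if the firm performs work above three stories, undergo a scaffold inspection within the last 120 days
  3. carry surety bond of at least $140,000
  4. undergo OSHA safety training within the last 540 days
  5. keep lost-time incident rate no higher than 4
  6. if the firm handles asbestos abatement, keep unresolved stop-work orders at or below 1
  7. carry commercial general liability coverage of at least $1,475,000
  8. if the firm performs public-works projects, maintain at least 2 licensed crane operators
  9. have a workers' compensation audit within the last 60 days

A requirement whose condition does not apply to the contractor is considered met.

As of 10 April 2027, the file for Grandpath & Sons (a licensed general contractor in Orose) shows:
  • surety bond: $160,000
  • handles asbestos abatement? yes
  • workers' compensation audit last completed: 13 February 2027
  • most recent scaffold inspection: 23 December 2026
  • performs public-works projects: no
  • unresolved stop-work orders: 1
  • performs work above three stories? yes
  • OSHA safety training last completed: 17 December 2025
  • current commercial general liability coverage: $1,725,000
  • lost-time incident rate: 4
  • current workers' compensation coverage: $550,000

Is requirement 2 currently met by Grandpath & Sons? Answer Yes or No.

2. condition 'performs work above three stories' holds; scaffold inspection 108 days ago vs limit 120 → met

Yes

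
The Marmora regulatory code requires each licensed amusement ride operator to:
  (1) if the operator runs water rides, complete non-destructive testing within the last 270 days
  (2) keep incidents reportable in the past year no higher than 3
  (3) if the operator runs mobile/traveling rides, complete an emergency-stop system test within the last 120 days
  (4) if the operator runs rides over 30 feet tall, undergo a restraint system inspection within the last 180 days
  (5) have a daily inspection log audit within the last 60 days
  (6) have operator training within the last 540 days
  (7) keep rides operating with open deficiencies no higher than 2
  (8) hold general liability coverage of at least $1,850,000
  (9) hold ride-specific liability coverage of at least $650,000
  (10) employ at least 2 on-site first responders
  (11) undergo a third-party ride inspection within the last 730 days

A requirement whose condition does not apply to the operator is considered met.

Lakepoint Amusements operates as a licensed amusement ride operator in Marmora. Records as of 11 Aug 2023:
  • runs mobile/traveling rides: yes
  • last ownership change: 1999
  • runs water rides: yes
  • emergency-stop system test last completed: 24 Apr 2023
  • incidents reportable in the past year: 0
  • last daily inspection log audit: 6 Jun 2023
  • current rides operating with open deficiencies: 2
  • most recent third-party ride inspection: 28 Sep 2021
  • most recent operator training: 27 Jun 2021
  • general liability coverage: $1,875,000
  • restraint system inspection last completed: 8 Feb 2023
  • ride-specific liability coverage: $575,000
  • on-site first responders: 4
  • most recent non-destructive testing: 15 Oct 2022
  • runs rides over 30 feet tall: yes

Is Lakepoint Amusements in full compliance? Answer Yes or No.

No

1. condition 'runs water rides' holds; non-destructive testing 300 days ago vs limit 270 → not met
2. incidents reportable in the past year 0 ≤ 3 → met
3. condition 'runs mobile/traveling rides' holds; emergency-stop system test 109 days ago vs limit 120 → met
4. condition 'runs rides over 30 feet tall' holds; restraint system inspection 184 days ago vs limit 180 → not met
5. daily inspection log audit 66 days ago vs limit 60 → not met
6. operator training 775 days ago vs limit 540 → not met
7. rides operating with open deficiencies 2 ≤ 2 → met
8. general liability coverage $1,875,000 ≥ $1,850,000 → met
9. ride-specific liability coverage $575,000 < $650,000 → not met
10. on-site first responders 4 ≥ 2 → met
11. third-party ride inspection 682 days ago vs limit 730 → met
Not met: 1, 4, 5, 6, 9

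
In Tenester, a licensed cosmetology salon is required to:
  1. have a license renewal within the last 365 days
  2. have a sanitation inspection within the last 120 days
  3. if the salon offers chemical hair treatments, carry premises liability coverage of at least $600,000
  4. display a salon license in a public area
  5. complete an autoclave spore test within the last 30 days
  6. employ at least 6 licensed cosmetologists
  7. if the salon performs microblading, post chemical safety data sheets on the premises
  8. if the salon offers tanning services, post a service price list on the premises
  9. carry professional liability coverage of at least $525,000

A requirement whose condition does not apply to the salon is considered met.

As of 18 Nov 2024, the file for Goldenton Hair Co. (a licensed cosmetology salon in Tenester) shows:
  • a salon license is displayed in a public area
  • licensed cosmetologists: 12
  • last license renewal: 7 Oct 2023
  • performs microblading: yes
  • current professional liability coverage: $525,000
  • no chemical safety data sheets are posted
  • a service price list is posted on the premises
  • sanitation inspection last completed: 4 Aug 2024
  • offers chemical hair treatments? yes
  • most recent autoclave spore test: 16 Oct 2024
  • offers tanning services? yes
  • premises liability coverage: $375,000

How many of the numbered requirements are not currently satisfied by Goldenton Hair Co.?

1. license renewal 408 days ago vs limit 365 → not met
2. sanitation inspection 106 days ago vs limit 120 → met
3. condition 'offers chemical hair treatments' holds; premises liability coverage $375,000 < $600,000 → not met
4. salon license present → met
5. autoclave spore test 33 days ago vs limit 30 → not met
6. licensed cosmetologists 12 ≥ 6 → met
7. condition 'performs microblading' holds; chemical safety data sheets absent → not met
8. condition 'offers tanning services' holds; service price list present → met
9. professional liability coverage $525,000 ≥ $525,000 → met
Not met: 4 of 9

4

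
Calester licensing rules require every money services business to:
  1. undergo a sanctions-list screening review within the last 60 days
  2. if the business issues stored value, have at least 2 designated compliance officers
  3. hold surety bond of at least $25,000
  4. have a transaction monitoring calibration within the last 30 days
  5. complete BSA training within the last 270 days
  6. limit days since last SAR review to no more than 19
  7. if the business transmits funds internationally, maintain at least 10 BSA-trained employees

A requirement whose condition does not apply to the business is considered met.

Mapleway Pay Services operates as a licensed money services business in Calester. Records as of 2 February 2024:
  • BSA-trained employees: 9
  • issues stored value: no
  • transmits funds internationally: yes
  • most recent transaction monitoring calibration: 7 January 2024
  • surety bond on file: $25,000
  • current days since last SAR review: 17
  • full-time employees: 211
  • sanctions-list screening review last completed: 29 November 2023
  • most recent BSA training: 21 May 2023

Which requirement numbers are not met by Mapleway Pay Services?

1, 7

1. sanctions-list screening review 65 days ago vs limit 60 → not met
2. condition 'issues stored value' does not hold → requirement n/a → met
3. surety bond $25,000 ≥ $25,000 → met
4. transaction monitoring calibration 26 days ago vs limit 30 → met
5. BSA training 257 days ago vs limit 270 → met
6. days since last SAR review 17 ≤ 19 → met
7. condition 'transmits funds internationally' holds; BSA-trained employees 9 < 10 → not met
Not met: 1, 7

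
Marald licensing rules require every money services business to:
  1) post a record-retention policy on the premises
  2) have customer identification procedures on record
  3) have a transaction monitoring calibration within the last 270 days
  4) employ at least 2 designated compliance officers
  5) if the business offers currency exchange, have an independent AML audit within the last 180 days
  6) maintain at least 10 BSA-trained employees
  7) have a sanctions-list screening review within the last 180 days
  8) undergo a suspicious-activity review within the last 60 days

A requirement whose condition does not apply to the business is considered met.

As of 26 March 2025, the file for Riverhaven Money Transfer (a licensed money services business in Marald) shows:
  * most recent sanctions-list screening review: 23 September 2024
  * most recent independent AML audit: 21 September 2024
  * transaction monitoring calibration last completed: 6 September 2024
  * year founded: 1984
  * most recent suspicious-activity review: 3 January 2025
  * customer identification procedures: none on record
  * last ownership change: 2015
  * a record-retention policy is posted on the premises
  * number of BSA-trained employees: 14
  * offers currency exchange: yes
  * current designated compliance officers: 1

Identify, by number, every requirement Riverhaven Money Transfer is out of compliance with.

1. record-retention policy present → met
2. customer identification procedures absent → not met
3. transaction monitoring calibration 201 days ago vs limit 270 → met
4. designated compliance officers 1 < 2 → not met
5. condition 'offers currency exchange' holds; independent AML audit 186 days ago vs limit 180 → not met
6. BSA-trained employees 14 ≥ 10 → met
7. sanctions-list screening review 184 days ago vs limit 180 → not met
8. suspicious-activity review 82 days ago vs limit 60 → not met
Not met: 2, 4, 5, 7, 8

2, 4, 5, 7, 8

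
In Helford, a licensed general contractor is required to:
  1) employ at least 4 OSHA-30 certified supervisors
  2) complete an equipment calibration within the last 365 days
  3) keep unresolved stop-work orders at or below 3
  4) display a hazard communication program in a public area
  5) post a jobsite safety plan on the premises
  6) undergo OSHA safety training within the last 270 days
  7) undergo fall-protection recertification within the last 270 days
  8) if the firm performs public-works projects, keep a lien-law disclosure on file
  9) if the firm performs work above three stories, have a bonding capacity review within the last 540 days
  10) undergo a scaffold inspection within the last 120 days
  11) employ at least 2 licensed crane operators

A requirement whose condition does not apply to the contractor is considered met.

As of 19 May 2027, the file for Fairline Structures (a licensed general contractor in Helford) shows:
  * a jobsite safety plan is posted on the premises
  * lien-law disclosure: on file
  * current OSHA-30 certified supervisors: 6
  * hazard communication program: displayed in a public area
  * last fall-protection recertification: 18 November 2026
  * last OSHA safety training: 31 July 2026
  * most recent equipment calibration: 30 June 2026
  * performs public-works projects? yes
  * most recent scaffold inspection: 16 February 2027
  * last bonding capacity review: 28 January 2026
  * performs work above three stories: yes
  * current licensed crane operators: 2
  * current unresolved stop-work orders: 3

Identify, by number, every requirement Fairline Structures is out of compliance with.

6

1. OSHA-30 certified supervisors 6 ≥ 4 → met
2. equipment calibration 323 days ago vs limit 365 → met
3. unresolved stop-work orders 3 ≤ 3 → met
4. hazard communication program present → met
5. jobsite safety plan present → met
6. OSHA safety training 292 days ago vs limit 270 → not met
7. fall-protection recertification 182 days ago vs limit 270 → met
8. condition 'performs public-works projects' holds; lien-law disclosure present → met
9. condition 'performs work above three stories' holds; bonding capacity review 476 days ago vs limit 540 → met
10. scaffold inspection 92 days ago vs limit 120 → met
11. licensed crane operators 2 ≥ 2 → met
Not met: 6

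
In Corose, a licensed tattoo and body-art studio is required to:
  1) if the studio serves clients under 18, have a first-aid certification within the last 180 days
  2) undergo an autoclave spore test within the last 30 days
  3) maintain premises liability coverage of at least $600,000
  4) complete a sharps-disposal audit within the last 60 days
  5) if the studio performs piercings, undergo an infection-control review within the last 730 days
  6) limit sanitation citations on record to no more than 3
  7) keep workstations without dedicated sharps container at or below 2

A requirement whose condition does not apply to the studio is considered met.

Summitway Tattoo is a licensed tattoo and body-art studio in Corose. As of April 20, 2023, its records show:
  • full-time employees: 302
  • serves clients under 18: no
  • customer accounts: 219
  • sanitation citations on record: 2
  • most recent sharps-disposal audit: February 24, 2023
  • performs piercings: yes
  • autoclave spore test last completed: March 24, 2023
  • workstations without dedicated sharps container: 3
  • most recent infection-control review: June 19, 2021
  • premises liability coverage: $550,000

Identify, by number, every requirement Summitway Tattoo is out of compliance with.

3, 7

1. condition 'serves clients under 18' does not hold → requirement n/a → met
2. autoclave spore test 27 days ago vs limit 30 → met
3. premises liability coverage $550,000 < $600,000 → not met
4. sharps-disposal audit 55 days ago vs limit 60 → met
5. condition 'performs piercings' holds; infection-control review 670 days ago vs limit 730 → met
6. sanitation citations on record 2 ≤ 3 → met
7. workstations without dedicated sharps container 3 > 2 → not met
Not met: 3, 7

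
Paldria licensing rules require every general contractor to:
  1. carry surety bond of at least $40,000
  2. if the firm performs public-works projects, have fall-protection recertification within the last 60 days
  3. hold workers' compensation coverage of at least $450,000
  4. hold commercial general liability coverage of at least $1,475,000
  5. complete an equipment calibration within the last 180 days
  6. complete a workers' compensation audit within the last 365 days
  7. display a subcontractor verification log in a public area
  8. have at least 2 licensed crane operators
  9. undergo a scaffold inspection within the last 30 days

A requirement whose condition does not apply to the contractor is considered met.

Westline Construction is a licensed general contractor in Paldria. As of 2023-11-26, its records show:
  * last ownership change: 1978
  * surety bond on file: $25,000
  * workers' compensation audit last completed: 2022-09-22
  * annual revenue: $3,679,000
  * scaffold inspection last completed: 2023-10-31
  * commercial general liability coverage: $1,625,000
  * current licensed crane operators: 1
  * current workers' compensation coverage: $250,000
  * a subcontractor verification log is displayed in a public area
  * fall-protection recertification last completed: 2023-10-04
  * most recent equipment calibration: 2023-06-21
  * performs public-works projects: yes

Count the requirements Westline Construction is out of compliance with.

4

1. surety bond $25,000 < $40,000 → not met
2. condition 'performs public-works projects' holds; fall-protection recertification 53 days ago vs limit 60 → met
3. workers' compensation coverage $250,000 < $450,000 → not met
4. commercial general liability coverage $1,625,000 ≥ $1,475,000 → met
5. equipment calibration 158 days ago vs limit 180 → met
6. workers' compensation audit 430 days ago vs limit 365 → not met
7. subcontractor verification log present → met
8. licensed crane operators 1 < 2 → not met
9. scaffold inspection 26 days ago vs limit 30 → met
Not met: 4 of 9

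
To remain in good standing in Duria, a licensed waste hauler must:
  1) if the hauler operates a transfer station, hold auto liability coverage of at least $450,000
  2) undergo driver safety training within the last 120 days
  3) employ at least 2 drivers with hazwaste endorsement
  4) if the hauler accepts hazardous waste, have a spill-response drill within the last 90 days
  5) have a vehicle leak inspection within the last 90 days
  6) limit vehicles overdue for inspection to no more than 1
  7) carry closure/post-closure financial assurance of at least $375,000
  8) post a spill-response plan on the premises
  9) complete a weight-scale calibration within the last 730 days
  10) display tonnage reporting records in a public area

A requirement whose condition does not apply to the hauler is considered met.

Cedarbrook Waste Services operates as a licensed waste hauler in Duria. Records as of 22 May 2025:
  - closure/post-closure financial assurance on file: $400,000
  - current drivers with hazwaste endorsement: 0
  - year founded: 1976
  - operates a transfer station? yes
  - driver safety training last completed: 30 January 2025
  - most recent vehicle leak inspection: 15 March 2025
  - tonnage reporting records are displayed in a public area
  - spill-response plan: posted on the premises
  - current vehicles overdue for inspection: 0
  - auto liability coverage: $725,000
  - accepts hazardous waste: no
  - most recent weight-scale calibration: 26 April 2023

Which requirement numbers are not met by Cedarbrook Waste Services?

1. condition 'operates a transfer station' holds; auto liability coverage $725,000 ≥ $450,000 → met
2. driver safety training 112 days ago vs limit 120 → met
3. drivers with hazwaste endorsement 0 < 2 → not met
4. condition 'accepts hazardous waste' does not hold → requirement n/a → met
5. vehicle leak inspection 68 days ago vs limit 90 → met
6. vehicles overdue for inspection 0 ≤ 1 → met
7. closure/post-closure financial assurance $400,000 ≥ $375,000 → met
8. spill-response plan present → met
9. weight-scale calibration 757 days ago vs limit 730 → not met
10. tonnage reporting records present → met
Not met: 3, 9

3, 9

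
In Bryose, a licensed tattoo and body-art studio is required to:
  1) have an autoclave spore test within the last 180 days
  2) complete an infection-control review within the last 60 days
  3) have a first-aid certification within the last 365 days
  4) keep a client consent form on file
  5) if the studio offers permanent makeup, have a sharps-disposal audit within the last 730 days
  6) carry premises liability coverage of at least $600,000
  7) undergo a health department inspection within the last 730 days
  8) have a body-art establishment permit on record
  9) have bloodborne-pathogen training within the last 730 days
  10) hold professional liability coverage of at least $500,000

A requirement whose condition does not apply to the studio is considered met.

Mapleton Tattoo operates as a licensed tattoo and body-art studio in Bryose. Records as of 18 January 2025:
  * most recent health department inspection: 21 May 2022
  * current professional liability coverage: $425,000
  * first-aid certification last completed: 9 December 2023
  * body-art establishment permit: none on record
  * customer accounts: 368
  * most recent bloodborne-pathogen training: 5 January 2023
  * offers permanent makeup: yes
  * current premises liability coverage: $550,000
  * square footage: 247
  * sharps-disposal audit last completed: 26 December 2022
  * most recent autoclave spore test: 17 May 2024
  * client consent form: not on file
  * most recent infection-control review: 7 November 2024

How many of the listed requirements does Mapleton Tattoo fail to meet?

1. autoclave spore test 246 days ago vs limit 180 → not met
2. infection-control review 72 days ago vs limit 60 → not met
3. first-aid certification 406 days ago vs limit 365 → not met
4. client consent form absent → not met
5. condition 'offers permanent makeup' holds; sharps-disposal audit 754 days ago vs limit 730 → not met
6. premises liability coverage $550,000 < $600,000 → not met
7. health department inspection 973 days ago vs limit 730 → not met
8. body-art establishment permit absent → not met
9. bloodborne-pathogen training 744 days ago vs limit 730 → not met
10. professional liability coverage $425,000 < $500,000 → not met
Not met: 10 of 10

10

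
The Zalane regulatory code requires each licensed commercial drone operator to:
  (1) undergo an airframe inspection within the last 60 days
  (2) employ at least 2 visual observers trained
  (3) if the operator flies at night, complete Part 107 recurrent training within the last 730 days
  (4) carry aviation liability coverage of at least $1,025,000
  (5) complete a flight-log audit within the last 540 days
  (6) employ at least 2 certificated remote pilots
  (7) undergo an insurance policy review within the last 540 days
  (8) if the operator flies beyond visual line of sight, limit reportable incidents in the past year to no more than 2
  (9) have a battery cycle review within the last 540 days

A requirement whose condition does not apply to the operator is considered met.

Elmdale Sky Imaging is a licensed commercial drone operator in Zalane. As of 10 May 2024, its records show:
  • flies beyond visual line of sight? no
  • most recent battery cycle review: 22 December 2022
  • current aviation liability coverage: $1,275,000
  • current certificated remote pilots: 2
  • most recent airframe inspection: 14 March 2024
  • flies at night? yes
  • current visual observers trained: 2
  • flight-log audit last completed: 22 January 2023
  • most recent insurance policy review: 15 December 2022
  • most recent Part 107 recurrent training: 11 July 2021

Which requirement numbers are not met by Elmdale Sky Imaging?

1. airframe inspection 57 days ago vs limit 60 → met
2. visual observers trained 2 ≥ 2 → met
3. condition 'flies at night' holds; Part 107 recurrent training 1034 days ago vs limit 730 → not met
4. aviation liability coverage $1,275,000 ≥ $1,025,000 → met
5. flight-log audit 474 days ago vs limit 540 → met
6. certificated remote pilots 2 ≥ 2 → met
7. insurance policy review 512 days ago vs limit 540 → met
8. condition 'flies beyond visual line of sight' does not hold → requirement n/a → met
9. battery cycle review 505 days ago vs limit 540 → met
Not met: 3

3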